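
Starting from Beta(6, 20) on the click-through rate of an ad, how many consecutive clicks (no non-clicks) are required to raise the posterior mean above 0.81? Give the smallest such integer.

After k clicks and 0 non-clicks the posterior is Beta(6+k, 20), with mean (6+k)/(6+20+k).
Set (6+k)/(26+k) > 0.81 and solve: k > (0.81·26 − 6)/(1 − 0.81) = 79.263.
The smallest integer exceeding 79.263 is 80.

k = 80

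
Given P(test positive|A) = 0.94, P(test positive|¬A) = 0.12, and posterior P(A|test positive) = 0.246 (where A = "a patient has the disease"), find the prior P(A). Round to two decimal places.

P(A) = 0.04

Bayes' rule in odds form gives O(A|E) = O(A)·[P(E|A)/P(E|¬A)], hence O(A) = O(A|E)/LR.
Posterior odds = 0.246/(1−0.246) = 0.3263. LR = 0.94/0.12 = 7.8333.
Prior odds = 0.3263/7.8333 = 0.0417, so P(A) = 0.0417/(1+0.0417) ≈ 0.04.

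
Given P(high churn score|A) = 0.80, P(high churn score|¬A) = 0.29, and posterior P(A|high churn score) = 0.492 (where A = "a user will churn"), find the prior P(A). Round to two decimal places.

Bayes' rule in odds form gives O(A|E) = O(A)·[P(E|A)/P(E|¬A)], hence O(A) = O(A|E)/LR.
Posterior odds = 0.492/(1−0.492) = 0.9685. LR = 0.80/0.29 = 2.7586.
Prior odds = 0.9685/2.7586 = 0.3511, so P(A) = 0.3511/(1+0.3511) ≈ 0.26.

P(A) = 0.26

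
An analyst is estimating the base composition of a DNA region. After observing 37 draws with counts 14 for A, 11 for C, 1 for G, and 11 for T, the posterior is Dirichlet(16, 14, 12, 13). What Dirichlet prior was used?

For a Dirichlet(α) prior with multinomial counts c, the posterior is Dirichlet(α + c) componentwise.
Subtract each count from the matching posterior parameter: 16−14=2, 14−11=3, 12−1=11, 13−11=2.

Dirichlet(2, 3, 11, 2)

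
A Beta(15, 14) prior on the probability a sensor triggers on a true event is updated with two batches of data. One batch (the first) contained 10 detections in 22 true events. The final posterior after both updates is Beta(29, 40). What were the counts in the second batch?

4 detections and 14 misses

Because Beta–binomial updating is additive in the counts, the combined data contributed (α_post−α_prior, β_post−β_prior) successes and failures.
Total across both batches: 29−15=14 detections, 40−14=26 misses.
Subtract the first batch: 14−10=4 detections and 26−12=14 misses.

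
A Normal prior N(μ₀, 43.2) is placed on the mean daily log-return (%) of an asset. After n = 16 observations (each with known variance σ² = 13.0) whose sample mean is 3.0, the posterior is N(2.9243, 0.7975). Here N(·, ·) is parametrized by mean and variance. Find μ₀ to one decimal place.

The posterior mean is a precision-weighted average: μ_n = (τ₀μ₀ + τ_data·x̄)/(τ₀+τ_data), with τ₀=1/σ₀² and τ_data=n/σ².
Here τ₀ = 1/43.2 = 0.023148 and τ_data = 16/13.0 = 1.230769, so τ_n = 1.253917.
Rearranging for μ₀: μ₀ = (μ_n·τ_n − τ_data·x̄)/τ₀ = (2.9243·1.253917 − 1.230769·3.0) / 0.023148 = -0.025478/0.023148 ≈ -1.1.

μ₀ = -1.1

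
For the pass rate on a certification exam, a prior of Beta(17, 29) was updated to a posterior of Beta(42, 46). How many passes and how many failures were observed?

25 passes and 17 failures

A Beta(α, β) prior with s successes and f failures in binomial data gives a Beta(α+s, β+f) posterior.
So s = 42 − 17 = 25 and f = 46 − 29 = 17.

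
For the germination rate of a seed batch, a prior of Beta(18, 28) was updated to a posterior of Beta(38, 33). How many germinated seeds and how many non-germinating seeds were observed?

Beta is conjugate to the binomial likelihood: posterior = Beta(α+s, β+f).
So s = 38 − 18 = 20 and f = 33 − 28 = 5.

20 germinated seeds and 5 non-germinating seeds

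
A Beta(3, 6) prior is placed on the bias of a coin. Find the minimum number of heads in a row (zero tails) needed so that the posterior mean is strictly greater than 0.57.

After k heads and 0 tails the posterior is Beta(3+k, 6), with mean (3+k)/(3+6+k).
Set (3+k)/(9+k) > 0.57 and solve: k > (0.57·9 − 3)/(1 − 0.57) = 4.953.
The smallest integer exceeding 4.953 is 5.

k = 5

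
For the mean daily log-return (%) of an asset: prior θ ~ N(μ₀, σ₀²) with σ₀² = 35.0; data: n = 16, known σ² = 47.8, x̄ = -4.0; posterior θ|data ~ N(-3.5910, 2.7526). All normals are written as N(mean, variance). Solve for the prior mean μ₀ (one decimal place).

μ₀ = 1.2

The posterior mean is a precision-weighted average: μ_n = (τ₀μ₀ + τ_data·x̄)/(τ₀+τ_data), with τ₀=1/σ₀² and τ_data=n/σ².
Here τ₀ = 1/35.0 = 0.028571 and τ_data = 16/47.8 = 0.334728, so τ_n = 0.363299.
Rearranging for μ₀: μ₀ = (μ_n·τ_n − τ_data·x̄)/τ₀ = (-3.5910·0.363299 − 0.334728·-4.0) / 0.028571 = 0.034305/0.028571 ≈ 1.2.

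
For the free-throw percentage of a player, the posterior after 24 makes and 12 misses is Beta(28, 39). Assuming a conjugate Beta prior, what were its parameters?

Beta is conjugate to the binomial likelihood: posterior = Beta(a+s, b+f).
Subtract the data counts: 28−24=4, 39−12=27.

Beta(4, 27)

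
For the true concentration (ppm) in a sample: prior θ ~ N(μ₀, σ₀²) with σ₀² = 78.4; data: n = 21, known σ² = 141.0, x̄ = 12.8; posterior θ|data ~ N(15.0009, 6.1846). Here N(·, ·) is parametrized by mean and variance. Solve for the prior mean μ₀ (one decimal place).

μ₀ = 40.7

The posterior mean is a precision-weighted average: μ_n = (τ₀μ₀ + τ_data·x̄)/(τ₀+τ_data), with τ₀=1/σ₀² and τ_data=n/σ².
Here τ₀ = 1/78.4 = 0.012755 and τ_data = 21/141.0 = 0.148936, so τ_n = 0.161691.
Rearranging for μ₀: μ₀ = (μ_n·τ_n − τ_data·x̄)/τ₀ = (15.0009·0.161691 − 0.148936·12.8) / 0.012755 = 0.519130/0.012755 ≈ 40.7.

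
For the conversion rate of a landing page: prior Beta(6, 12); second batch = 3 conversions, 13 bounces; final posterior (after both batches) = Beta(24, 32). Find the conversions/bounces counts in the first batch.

Sequential conjugate updates are equivalent to a single update on the pooled data, so total successes = posterior α − prior α and total failures = posterior β − prior β.
Total across both batches: 24−6=18 conversions, 32−12=20 bounces.
Subtract the second batch: 18−3=15 conversions and 20−13=7 bounces.

15 conversions and 7 bounces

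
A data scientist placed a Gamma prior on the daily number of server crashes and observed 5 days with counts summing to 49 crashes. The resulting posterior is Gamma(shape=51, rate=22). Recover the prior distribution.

Gamma–Poisson conjugacy: posterior shape = α + Σxᵢ, posterior rate = β + n.
So α = 51 − 49 = 2 and β = 22 − 5 = 17.

Gamma(shape=2, rate=17)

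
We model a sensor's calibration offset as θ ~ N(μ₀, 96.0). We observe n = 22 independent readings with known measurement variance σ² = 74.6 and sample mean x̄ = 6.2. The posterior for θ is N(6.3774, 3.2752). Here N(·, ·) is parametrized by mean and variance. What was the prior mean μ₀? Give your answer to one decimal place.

With known observation variance, the Normal–Normal posterior has precision τ_n = τ₀ + n/σ² and mean μ_n = (τ₀μ₀ + (n/σ²)x̄)/τ_n.
Here τ₀ = 1/96.0 = 0.010417 and τ_data = 22/74.6 = 0.294906, so τ_n = 0.305323.
Rearranging for μ₀: μ₀ = (μ_n·τ_n − τ_data·x̄)/τ₀ = (6.3774·0.305323 − 0.294906·6.2) / 0.010417 = 0.118750/0.010417 ≈ 11.4.

μ₀ = 11.4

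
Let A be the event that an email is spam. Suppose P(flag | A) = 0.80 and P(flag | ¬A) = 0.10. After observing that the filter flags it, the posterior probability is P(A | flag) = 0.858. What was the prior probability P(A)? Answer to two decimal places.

Bayes' rule in odds form gives O(A|E) = O(A)·[P(E|A)/P(E|¬A)], hence O(A) = O(A|E)/LR.
Posterior odds = 0.858/(1−0.858) = 6.0423. LR = 0.80/0.10 = 8.0000.
Prior odds = 6.0423/8.0000 = 0.7553, so P(A) = 0.7553/(1+0.7553) ≈ 0.43.

P(A) = 0.43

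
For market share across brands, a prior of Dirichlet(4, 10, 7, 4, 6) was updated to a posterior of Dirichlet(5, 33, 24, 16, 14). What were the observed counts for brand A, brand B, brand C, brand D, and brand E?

counts (1, 23, 17, 12, 8)

For a Dirichlet(α) prior with multinomial counts c, the posterior is Dirichlet(α + c) componentwise.
Counts are posterior − prior componentwise: 5−4=1, 33−10=23, 24−7=17, 16−4=12, 14−6=8.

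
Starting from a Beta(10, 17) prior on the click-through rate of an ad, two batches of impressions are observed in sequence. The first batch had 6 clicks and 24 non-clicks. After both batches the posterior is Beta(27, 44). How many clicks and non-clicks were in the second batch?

Sequential conjugate updates are equivalent to a single update on the pooled data, so total successes = posterior α − prior α and total failures = posterior β − prior β.
Total across both batches: 27−10=17 clicks, 44−17=27 non-clicks.
Subtract the first batch: 17−6=11 clicks and 27−24=3 non-clicks.

11 clicks and 3 non-clicks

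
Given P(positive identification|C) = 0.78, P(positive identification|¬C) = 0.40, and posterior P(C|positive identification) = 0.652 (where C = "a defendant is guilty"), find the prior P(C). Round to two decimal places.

P(C) = 0.49

In odds form, posterior odds = prior odds × likelihood ratio, so prior odds = posterior odds ÷ LR.
Posterior odds = 0.652/(1−0.652) = 1.8736. LR = 0.78/0.40 = 1.9500.
Prior odds = 1.8736/1.9500 = 0.9608, so P(C) = 0.9608/(1+0.9608) ≈ 0.49.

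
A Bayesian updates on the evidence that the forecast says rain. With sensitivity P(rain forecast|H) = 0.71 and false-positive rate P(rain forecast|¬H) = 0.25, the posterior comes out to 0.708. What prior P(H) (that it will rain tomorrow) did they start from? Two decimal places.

P(H) = 0.46

Bayes' rule in odds form gives O(H|E) = O(H)·[P(E|H)/P(E|¬H)], hence O(H) = O(H|E)/LR.
Posterior odds = 0.708/(1−0.708) = 2.4247. LR = 0.71/0.25 = 2.8400.
Prior odds = 2.4247/2.8400 = 0.8538, so P(H) = 0.8538/(1+0.8538) ≈ 0.46.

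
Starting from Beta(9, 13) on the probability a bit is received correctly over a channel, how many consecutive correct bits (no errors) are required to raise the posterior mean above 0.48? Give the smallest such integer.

After k correct bits and 0 errors the posterior is Beta(9+k, 13), with mean (9+k)/(9+13+k).
Set (9+k)/(22+k) > 0.48 and solve: k > (0.48·22 − 9)/(1 − 0.48) = 3.000.
The smallest integer exceeding 3.000 is 4, and checking k=4: (13)/(26) = 0.5000 > 0.48.

k = 4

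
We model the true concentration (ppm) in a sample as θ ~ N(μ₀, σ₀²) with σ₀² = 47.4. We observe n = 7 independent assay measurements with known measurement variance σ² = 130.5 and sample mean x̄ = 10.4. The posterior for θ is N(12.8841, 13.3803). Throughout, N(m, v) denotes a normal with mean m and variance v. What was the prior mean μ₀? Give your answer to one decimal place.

μ₀ = 19.2

With known observation variance, the Normal–Normal posterior has precision τ_n = τ₀ + n/σ² and mean μ_n = (τ₀μ₀ + (n/σ²)x̄)/τ_n.
Here τ₀ = 1/47.4 = 0.021097 and τ_data = 7/130.5 = 0.053640, so τ_n = 0.074737.
Rearranging for μ₀: μ₀ = (μ_n·τ_n − τ_data·x̄)/τ₀ = (12.8841·0.074737 − 0.053640·10.4) / 0.021097 = 0.405063/0.021097 ≈ 19.2.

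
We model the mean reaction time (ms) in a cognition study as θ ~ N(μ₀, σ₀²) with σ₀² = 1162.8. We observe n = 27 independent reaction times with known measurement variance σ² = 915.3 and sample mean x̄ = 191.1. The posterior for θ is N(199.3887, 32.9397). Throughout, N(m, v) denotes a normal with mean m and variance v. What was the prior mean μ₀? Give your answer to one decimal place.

The posterior mean is a precision-weighted average: μ_n = (τ₀μ₀ + τ_data·x̄)/(τ₀+τ_data), with τ₀=1/σ₀² and τ_data=n/σ².
Here τ₀ = 1/1162.8 = 0.000860 and τ_data = 27/915.3 = 0.029499, so τ_n = 0.030359.
Rearranging for μ₀: μ₀ = (μ_n·τ_n − τ_data·x̄)/τ₀ = (199.3887·0.030359 − 0.029499·191.1) / 0.000860 = 0.415983/0.000860 ≈ 483.7.

μ₀ = 483.7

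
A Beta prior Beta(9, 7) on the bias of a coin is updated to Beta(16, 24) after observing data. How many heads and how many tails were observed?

Under Beta–binomial conjugacy the posterior parameters are (α+s, β+f).
Match parameters: s=16−9=7, f=24−7=17.

7 heads and 17 tails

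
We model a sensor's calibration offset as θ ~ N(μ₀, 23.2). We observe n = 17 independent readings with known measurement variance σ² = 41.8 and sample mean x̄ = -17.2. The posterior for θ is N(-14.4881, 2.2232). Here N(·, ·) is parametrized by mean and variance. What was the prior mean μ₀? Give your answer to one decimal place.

The posterior mean is a precision-weighted average: μ_n = (τ₀μ₀ + τ_data·x̄)/(τ₀+τ_data), with τ₀=1/σ₀² and τ_data=n/σ².
Here τ₀ = 1/23.2 = 0.043103 and τ_data = 17/41.8 = 0.406699, so τ_n = 0.449802.
Rearranging for μ₀: μ₀ = (μ_n·τ_n − τ_data·x̄)/τ₀ = (-14.4881·0.449802 − 0.406699·-17.2) / 0.043103 = 0.478446/0.043103 ≈ 11.1.

μ₀ = 11.1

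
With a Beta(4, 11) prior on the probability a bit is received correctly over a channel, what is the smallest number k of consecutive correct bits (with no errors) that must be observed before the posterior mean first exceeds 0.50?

After k correct bits and 0 errors the posterior is Beta(4+k, 11), with mean (4+k)/(4+11+k).
Set (4+k)/(15+k) > 0.50 and solve: k > (0.50·15 − 4)/(1 − 0.50) = 7.000.
The smallest integer exceeding 7.000 is 8.

k = 8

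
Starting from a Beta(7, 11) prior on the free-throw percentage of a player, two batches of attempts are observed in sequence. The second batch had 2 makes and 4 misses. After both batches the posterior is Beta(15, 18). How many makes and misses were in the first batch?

6 makes and 3 misses

Sequential conjugate updates are equivalent to a single update on the pooled data, so total successes = posterior α − prior α and total failures = posterior β − prior β.
Total across both batches: 15−7=8 makes, 18−11=7 misses.
Subtract the second batch: 8−2=6 makes and 7−4=3 misses.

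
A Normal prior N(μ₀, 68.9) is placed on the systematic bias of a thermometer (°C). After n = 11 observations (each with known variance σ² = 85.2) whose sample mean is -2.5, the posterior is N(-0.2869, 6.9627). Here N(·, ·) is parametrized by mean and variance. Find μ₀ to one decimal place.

μ₀ = 19.4

With known observation variance, the Normal–Normal posterior has precision τ_n = τ₀ + n/σ² and mean μ_n = (τ₀μ₀ + (n/σ²)x̄)/τ_n.
Here τ₀ = 1/68.9 = 0.014514 and τ_data = 11/85.2 = 0.129108, so τ_n = 0.143622.
Rearranging for μ₀: μ₀ = (μ_n·τ_n − τ_data·x̄)/τ₀ = (-0.2869·0.143622 − 0.129108·-2.5) / 0.014514 = 0.281565/0.014514 ≈ 19.4.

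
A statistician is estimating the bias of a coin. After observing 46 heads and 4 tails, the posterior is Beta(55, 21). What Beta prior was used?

Beta(9, 17)

Beta is conjugate to the binomial likelihood: posterior = Beta(α+s, β+f).
Subtract the data counts: 55−46=9, 21−4=17.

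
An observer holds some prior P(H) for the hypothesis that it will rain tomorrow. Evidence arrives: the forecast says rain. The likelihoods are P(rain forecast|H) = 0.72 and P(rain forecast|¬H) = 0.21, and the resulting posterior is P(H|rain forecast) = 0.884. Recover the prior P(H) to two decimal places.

Bayes' rule in odds form gives O(H|E) = O(H)·[P(E|H)/P(E|¬H)], hence O(H) = O(H|E)/LR.
Posterior odds = 0.884/(1−0.884) = 7.6207. LR = 0.72/0.21 = 3.4286.
Prior odds = 7.6207/3.4286 = 2.2227, so P(H) = 2.2227/(1+2.2227) ≈ 0.69.

P(H) = 0.69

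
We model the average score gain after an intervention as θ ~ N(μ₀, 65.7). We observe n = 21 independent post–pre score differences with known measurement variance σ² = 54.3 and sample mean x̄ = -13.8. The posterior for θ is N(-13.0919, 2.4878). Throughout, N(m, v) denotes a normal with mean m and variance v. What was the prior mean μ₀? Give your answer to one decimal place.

The posterior mean is a precision-weighted average: μ_n = (τ₀μ₀ + τ_data·x̄)/(τ₀+τ_data), with τ₀=1/σ₀² and τ_data=n/σ².
Here τ₀ = 1/65.7 = 0.015221 and τ_data = 21/54.3 = 0.386740, so τ_n = 0.401961.
Rearranging for μ₀: μ₀ = (μ_n·τ_n − τ_data·x̄)/τ₀ = (-13.0919·0.401961 − 0.386740·-13.8) / 0.015221 = 0.074579/0.015221 ≈ 4.9.

μ₀ = 4.9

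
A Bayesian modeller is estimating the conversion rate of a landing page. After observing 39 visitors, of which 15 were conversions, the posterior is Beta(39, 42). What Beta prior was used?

Beta(24, 18)

Under Beta–binomial conjugacy the posterior parameters are (a+s, b+f).
Subtract the data counts: 39−15=24, 42−24=18.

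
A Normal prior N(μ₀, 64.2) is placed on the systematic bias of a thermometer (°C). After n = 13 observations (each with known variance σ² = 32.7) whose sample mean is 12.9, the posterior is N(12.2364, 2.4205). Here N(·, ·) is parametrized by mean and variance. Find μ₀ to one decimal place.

With known observation variance, the Normal–Normal posterior has precision τ_n = τ₀ + n/σ² and mean μ_n = (τ₀μ₀ + (n/σ²)x̄)/τ_n.
Here τ₀ = 1/64.2 = 0.015576 and τ_data = 13/32.7 = 0.397554, so τ_n = 0.413130.
Rearranging for μ₀: μ₀ = (μ_n·τ_n − τ_data·x̄)/τ₀ = (12.2364·0.413130 − 0.397554·12.9) / 0.015576 = -0.073223/0.015576 ≈ -4.7.

μ₀ = -4.7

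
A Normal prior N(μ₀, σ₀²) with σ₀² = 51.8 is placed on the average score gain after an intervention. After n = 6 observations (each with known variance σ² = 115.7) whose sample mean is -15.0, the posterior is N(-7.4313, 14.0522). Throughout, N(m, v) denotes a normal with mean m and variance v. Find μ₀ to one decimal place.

μ₀ = 12.9

With known observation variance, the Normal–Normal posterior has precision τ_n = τ₀ + n/σ² and mean μ_n = (τ₀μ₀ + (n/σ²)x̄)/τ_n.
Here τ₀ = 1/51.8 = 0.019305 and τ_data = 6/115.7 = 0.051858, so τ_n = 0.071163.
Rearranging for μ₀: μ₀ = (μ_n·τ_n − τ_data·x̄)/τ₀ = (-7.4313·0.071163 − 0.051858·-15.0) / 0.019305 = 0.249036/0.019305 ≈ 12.9.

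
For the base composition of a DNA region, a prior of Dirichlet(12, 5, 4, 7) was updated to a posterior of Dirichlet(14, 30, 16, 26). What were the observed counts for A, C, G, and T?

counts (2, 25, 12, 19)

For a Dirichlet(α) prior with multinomial counts c, the posterior is Dirichlet(α + c) componentwise.
Counts are posterior − prior componentwise: 14−12=2, 30−5=25, 16−4=12, 26−7=19.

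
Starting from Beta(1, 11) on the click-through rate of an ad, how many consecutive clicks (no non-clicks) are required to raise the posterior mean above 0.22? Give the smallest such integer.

After k clicks and 0 non-clicks the posterior is Beta(1+k, 11), with mean (1+k)/(1+11+k).
Set (1+k)/(12+k) > 0.22 and solve: k > (0.22·12 − 1)/(1 − 0.22) = 2.103.
The smallest integer exceeding 2.103 is 3.

k = 3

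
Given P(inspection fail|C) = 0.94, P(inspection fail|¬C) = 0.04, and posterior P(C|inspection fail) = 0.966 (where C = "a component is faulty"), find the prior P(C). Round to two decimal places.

P(C) = 0.55

In odds form, posterior odds = prior odds × likelihood ratio, so prior odds = posterior odds ÷ LR.
Posterior odds = 0.966/(1−0.966) = 28.4118. LR = 0.94/0.04 = 23.5000.
Prior odds = 28.4118/23.5000 = 1.2090, so P(C) = 1.2090/(1+1.2090) ≈ 0.55.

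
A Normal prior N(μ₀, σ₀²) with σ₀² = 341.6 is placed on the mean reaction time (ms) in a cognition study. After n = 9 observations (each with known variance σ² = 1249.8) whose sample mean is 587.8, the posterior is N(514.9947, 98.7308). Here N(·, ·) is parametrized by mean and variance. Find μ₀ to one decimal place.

μ₀ = 335.9

With known observation variance, the Normal–Normal posterior has precision τ_n = τ₀ + n/σ² and mean μ_n = (τ₀μ₀ + (n/σ²)x̄)/τ_n.
Here τ₀ = 1/341.6 = 0.002927 and τ_data = 9/1249.8 = 0.007201, so τ_n = 0.010128.
Rearranging for μ₀: μ₀ = (μ_n·τ_n − τ_data·x̄)/τ₀ = (514.9947·0.010128 − 0.007201·587.8) / 0.002927 = 0.983119/0.002927 ≈ 335.9.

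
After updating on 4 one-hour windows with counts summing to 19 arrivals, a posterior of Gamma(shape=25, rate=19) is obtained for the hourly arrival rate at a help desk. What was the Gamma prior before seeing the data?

A Gamma(α, β) prior (rate parametrization) on a Poisson rate with n observations summing to S gives posterior Gamma(α+S, β+n).
So α = 25 − 19 = 6 and β = 19 − 4 = 15.

Gamma(shape=6, rate=15)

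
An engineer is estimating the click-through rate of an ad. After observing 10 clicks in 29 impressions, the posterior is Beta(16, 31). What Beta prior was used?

Beta(6, 12)

A Beta(a, b) prior with s successes and f failures in binomial data gives a Beta(a+s, b+f) posterior.
So a = 16 − 10 = 6 and b = 31 − 19 = 12.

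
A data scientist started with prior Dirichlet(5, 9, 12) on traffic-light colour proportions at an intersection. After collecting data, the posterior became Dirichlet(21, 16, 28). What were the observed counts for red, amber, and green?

For a Dirichlet(α) prior with multinomial counts c, the posterior is Dirichlet(α + c) componentwise.
Counts are posterior − prior componentwise: 21−5=16, 16−9=7, 28−12=16.

counts (16, 7, 16)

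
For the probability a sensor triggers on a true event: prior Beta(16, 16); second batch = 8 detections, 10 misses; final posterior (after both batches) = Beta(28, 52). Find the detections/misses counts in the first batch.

4 detections and 26 misses

Because Beta–binomial updating is additive in the counts, the combined data contributed (α_post−α_prior, β_post−β_prior) successes and failures.
Total across both batches: 28−16=12 detections, 52−16=36 misses.
Subtract the second batch: 12−8=4 detections and 36−10=26 misses.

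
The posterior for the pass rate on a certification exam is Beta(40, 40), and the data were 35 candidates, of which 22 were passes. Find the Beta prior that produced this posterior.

Beta(18, 27)

Beta is conjugate to the binomial likelihood: posterior = Beta(α+s, β+f).
So α = 40 − 22 = 18 and β = 40 − 13 = 27.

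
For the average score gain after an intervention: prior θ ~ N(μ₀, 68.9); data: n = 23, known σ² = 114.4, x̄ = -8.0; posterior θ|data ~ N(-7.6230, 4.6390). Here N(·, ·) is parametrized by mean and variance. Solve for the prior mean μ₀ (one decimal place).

μ₀ = -2.4

The posterior mean is a precision-weighted average: μ_n = (τ₀μ₀ + τ_data·x̄)/(τ₀+τ_data), with τ₀=1/σ₀² and τ_data=n/σ².
Here τ₀ = 1/68.9 = 0.014514 and τ_data = 23/114.4 = 0.201049, so τ_n = 0.215563.
Rearranging for μ₀: μ₀ = (μ_n·τ_n − τ_data·x̄)/τ₀ = (-7.6230·0.215563 − 0.201049·-8.0) / 0.014514 = -0.034845/0.014514 ≈ -2.4.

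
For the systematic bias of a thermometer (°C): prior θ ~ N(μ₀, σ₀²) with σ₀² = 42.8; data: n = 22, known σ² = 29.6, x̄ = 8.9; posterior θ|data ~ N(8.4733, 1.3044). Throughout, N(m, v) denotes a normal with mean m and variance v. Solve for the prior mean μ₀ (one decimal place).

With known observation variance, the Normal–Normal posterior has precision τ_n = τ₀ + n/σ² and mean μ_n = (τ₀μ₀ + (n/σ²)x̄)/τ_n.
Here τ₀ = 1/42.8 = 0.023364 and τ_data = 22/29.6 = 0.743243, so τ_n = 0.766607.
Rearranging for μ₀: μ₀ = (μ_n·τ_n − τ_data·x̄)/τ₀ = (8.4733·0.766607 − 0.743243·8.9) / 0.023364 = -0.119172/0.023364 ≈ -5.1.

μ₀ = -5.1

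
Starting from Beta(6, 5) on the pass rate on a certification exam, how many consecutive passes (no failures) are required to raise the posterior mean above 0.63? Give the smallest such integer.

After k passes and 0 failures the posterior is Beta(6+k, 5), with mean (6+k)/(6+5+k).
Set (6+k)/(11+k) > 0.63 and solve: k > (0.63·11 − 6)/(1 − 0.63) = 2.514.
The smallest integer exceeding 2.514 is 3.

k = 3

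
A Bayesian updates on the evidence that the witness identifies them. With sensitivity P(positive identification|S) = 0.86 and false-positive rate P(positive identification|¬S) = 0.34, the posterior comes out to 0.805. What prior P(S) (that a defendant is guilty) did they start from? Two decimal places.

Bayes' rule in odds form gives O(S|E) = O(S)·[P(E|S)/P(E|¬S)], hence O(S) = O(S|E)/LR.
Posterior odds = 0.805/(1−0.805) = 4.1282. LR = 0.86/0.34 = 2.5294.
Prior odds = 4.1282/2.5294 = 1.6321, so P(S) = 1.6321/(1+1.6321) ≈ 0.62.

P(S) = 0.62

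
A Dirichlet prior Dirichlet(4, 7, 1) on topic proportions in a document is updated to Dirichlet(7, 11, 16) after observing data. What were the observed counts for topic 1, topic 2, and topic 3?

For a Dirichlet(α) prior with multinomial counts c, the posterior is Dirichlet(α + c) componentwise.
Counts are posterior − prior componentwise: 7−4=3, 11−7=4, 16−1=15.

counts (3, 4, 15)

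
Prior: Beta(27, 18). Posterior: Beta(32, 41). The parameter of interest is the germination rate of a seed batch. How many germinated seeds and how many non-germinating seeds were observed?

5 germinated seeds and 23 non-germinating seeds

Beta is conjugate to the binomial likelihood: posterior = Beta(a+s, b+f).
So s = 32 − 27 = 5 and f = 41 − 18 = 23.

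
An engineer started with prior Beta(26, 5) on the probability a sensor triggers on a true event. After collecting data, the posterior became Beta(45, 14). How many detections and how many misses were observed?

A Beta(a, b) prior with s successes and f failures in binomial data gives a Beta(a+s, b+f) posterior.
Match parameters: s=45−26=19, f=14−5=9.

19 detections and 9 misses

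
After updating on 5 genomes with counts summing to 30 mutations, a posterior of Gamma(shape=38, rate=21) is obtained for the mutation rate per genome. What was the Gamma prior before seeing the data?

Gamma(shape=8, rate=16)

Gamma–Poisson conjugacy: posterior shape = α + Σxᵢ, posterior rate = β + n.
So α = 38 − 30 = 8 and β = 21 − 5 = 16.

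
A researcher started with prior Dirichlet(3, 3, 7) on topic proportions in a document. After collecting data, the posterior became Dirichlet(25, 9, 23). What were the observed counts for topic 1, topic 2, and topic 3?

counts (22, 6, 16)

For a Dirichlet(α) prior with multinomial counts c, the posterior is Dirichlet(α + c) componentwise.
Counts are posterior − prior componentwise: 25−3=22, 9−3=6, 23−7=16.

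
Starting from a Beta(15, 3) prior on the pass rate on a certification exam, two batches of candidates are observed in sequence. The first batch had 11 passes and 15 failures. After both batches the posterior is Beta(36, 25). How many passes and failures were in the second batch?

10 passes and 7 failures

Because Beta–binomial updating is additive in the counts, the combined data contributed (α_post−α_prior, β_post−β_prior) successes and failures.
Total across both batches: 36−15=21 passes, 25−3=22 failures.
Subtract the first batch: 21−11=10 passes and 22−15=7 failures.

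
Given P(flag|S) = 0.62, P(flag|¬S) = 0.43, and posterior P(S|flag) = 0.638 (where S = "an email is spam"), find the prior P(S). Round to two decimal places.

Bayes' rule in odds form gives O(S|E) = O(S)·[P(E|S)/P(E|¬S)], hence O(S) = O(S|E)/LR.
Posterior odds = 0.638/(1−0.638) = 1.7624. LR = 0.62/0.43 = 1.4419.
Prior odds = 1.7624/1.4419 = 1.2223, so P(S) = 1.2223/(1+1.2223) ≈ 0.55.

P(S) = 0.55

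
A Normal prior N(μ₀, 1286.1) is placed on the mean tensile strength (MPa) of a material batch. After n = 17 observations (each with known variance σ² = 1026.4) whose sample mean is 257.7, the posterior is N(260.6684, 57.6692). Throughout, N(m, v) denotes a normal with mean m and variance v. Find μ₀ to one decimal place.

μ₀ = 323.9

The posterior mean is a precision-weighted average: μ_n = (τ₀μ₀ + τ_data·x̄)/(τ₀+τ_data), with τ₀=1/σ₀² and τ_data=n/σ².
Here τ₀ = 1/1286.1 = 0.000778 and τ_data = 17/1026.4 = 0.016563, so τ_n = 0.017341.
Rearranging for μ₀: μ₀ = (μ_n·τ_n − τ_data·x̄)/τ₀ = (260.6684·0.017341 − 0.016563·257.7) / 0.000778 = 0.251966/0.000778 ≈ 323.9.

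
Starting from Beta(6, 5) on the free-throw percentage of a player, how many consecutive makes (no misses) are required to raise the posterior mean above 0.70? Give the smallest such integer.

After k makes and 0 misses the posterior is Beta(6+k, 5), with mean (6+k)/(6+5+k).
Set (6+k)/(11+k) > 0.70 and solve: k > (0.70·11 − 6)/(1 − 0.70) = 5.667.
The smallest integer exceeding 5.667 is 6.

k = 6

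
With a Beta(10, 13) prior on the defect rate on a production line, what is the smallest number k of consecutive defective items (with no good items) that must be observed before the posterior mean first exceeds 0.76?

After k defective items and 0 good items the posterior is Beta(10+k, 13), with mean (10+k)/(10+13+k).
Set (10+k)/(23+k) > 0.76 and solve: k > (0.76·23 − 10)/(1 − 0.76) = 31.167.
The smallest integer exceeding 31.167 is 32, and checking k=32: (42)/(55) = 0.7636 > 0.76.

k = 32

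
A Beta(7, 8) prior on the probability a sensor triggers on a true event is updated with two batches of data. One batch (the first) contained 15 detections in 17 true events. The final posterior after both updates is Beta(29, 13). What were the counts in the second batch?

7 detections and 3 misses

Sequential conjugate updates are equivalent to a single update on the pooled data, so total successes = posterior α − prior α and total failures = posterior β − prior β.
Total across both batches: 29−7=22 detections, 13−8=5 misses.
Subtract the first batch: 22−15=7 detections and 5−2=3 misses.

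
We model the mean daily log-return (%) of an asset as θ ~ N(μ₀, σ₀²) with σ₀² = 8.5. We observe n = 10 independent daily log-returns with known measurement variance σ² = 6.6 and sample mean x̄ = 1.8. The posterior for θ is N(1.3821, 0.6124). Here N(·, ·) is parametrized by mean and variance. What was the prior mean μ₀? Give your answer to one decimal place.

μ₀ = -4.0

The posterior mean is a precision-weighted average: μ_n = (τ₀μ₀ + τ_data·x̄)/(τ₀+τ_data), with τ₀=1/σ₀² and τ_data=n/σ².
Here τ₀ = 1/8.5 = 0.117647 and τ_data = 10/6.6 = 1.515152, so τ_n = 1.632799.
Rearranging for μ₀: μ₀ = (μ_n·τ_n − τ_data·x̄)/τ₀ = (1.3821·1.632799 − 1.515152·1.8) / 0.117647 = -0.470582/0.117647 ≈ -4.0.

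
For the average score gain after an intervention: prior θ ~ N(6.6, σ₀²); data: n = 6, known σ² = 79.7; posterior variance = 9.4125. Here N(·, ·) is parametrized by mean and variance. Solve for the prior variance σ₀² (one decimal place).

σ₀² = 32.3

For the Normal–Normal model with known σ², precisions add: τ_n = τ₀ + n/σ².
So 1/σ₀² = 1/9.4125 − 6/79.7 = 0.106242 − 0.075282 = 0.030960.
Hence σ₀² = 1/0.030960 ≈ 32.3.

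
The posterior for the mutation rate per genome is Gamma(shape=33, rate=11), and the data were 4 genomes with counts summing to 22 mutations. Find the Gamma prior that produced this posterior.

Gamma(shape=11, rate=7)

Gamma–Poisson conjugacy: posterior shape = α + Σxᵢ, posterior rate = β + n.
So α = 33 − 22 = 11 and β = 11 − 4 = 7.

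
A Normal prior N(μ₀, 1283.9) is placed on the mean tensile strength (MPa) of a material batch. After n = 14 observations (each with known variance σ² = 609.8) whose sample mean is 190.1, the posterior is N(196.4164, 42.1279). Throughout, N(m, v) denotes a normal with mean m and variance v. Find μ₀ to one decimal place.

With known observation variance, the Normal–Normal posterior has precision τ_n = τ₀ + n/σ² and mean μ_n = (τ₀μ₀ + (n/σ²)x̄)/τ_n.
Here τ₀ = 1/1283.9 = 0.000779 and τ_data = 14/609.8 = 0.022958, so τ_n = 0.023737.
Rearranging for μ₀: μ₀ = (μ_n·τ_n − τ_data·x̄)/τ₀ = (196.4164·0.023737 − 0.022958·190.1) / 0.000779 = 0.298020/0.000779 ≈ 382.6.

μ₀ = 382.6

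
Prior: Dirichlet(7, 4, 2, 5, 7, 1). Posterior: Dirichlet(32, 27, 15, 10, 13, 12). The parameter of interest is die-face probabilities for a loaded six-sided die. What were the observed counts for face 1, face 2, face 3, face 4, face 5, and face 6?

counts (25, 23, 13, 5, 6, 11)

For a Dirichlet(α) prior with multinomial counts c, the posterior is Dirichlet(α + c) componentwise.
Counts are posterior − prior componentwise: 32−7=25, 27−4=23, 15−2=13, 10−5=5, 13−7=6, 12−1=11.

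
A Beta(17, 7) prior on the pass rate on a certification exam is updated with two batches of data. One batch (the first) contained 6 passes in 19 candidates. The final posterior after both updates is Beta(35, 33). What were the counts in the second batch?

12 passes and 13 failures

Sequential conjugate updates are equivalent to a single update on the pooled data, so total successes = posterior α − prior α and total failures = posterior β − prior β.
Total across both batches: 35−17=18 passes, 33−7=26 failures.
Subtract the first batch: 18−6=12 passes and 26−13=13 failures.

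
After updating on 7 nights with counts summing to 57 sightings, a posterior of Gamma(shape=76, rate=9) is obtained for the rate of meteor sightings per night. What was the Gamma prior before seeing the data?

Gamma(shape=19, rate=2)

A Gamma(α, β) prior (rate parametrization) on a Poisson rate with n observations summing to S gives posterior Gamma(α+S, β+n).
So α = 76 − 57 = 19 and β = 9 − 7 = 2.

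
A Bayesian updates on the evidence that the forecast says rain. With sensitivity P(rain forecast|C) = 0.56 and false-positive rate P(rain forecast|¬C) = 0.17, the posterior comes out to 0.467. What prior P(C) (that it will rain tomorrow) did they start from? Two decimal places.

In odds form, posterior odds = prior odds × likelihood ratio, so prior odds = posterior odds ÷ LR.
Posterior odds = 0.467/(1−0.467) = 0.8762. LR = 0.56/0.17 = 3.2941.
Prior odds = 0.8762/3.2941 = 0.2660, so P(C) = 0.2660/(1+0.2660) ≈ 0.21.

P(C) = 0.21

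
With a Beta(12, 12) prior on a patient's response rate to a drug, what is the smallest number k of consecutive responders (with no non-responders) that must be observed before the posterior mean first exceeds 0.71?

k = 18

After k responders and 0 non-responders the posterior is Beta(12+k, 12), with mean (12+k)/(12+12+k).
Set (12+k)/(24+k) > 0.71 and solve: k > (0.71·24 − 12)/(1 − 0.71) = 17.379.
The smallest integer exceeding 17.379 is 18, and checking k=18: (30)/(42) = 0.7143 > 0.71.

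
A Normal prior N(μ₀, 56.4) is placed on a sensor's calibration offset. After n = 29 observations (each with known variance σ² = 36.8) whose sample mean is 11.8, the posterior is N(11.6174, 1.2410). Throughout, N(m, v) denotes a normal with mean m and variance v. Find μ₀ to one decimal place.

μ₀ = 3.5

The posterior mean is a precision-weighted average: μ_n = (τ₀μ₀ + τ_data·x̄)/(τ₀+τ_data), with τ₀=1/σ₀² and τ_data=n/σ².
Here τ₀ = 1/56.4 = 0.017730 and τ_data = 29/36.8 = 0.788043, so τ_n = 0.805773.
Rearranging for μ₀: μ₀ = (μ_n·τ_n − τ_data·x̄)/τ₀ = (11.6174·0.805773 − 0.788043·11.8) / 0.017730 = 0.062080/0.017730 ≈ 3.5.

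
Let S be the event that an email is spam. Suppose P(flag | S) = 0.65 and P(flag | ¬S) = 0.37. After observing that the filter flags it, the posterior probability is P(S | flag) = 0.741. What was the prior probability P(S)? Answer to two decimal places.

Bayes' rule in odds form gives O(S|E) = O(S)·[P(E|S)/P(E|¬S)], hence O(S) = O(S|E)/LR.
Posterior odds = 0.741/(1−0.741) = 2.8610. LR = 0.65/0.37 = 1.7568.
Prior odds = 2.8610/1.7568 = 1.6285, so P(S) = 1.6285/(1+1.6285) ≈ 0.62.

P(S) = 0.62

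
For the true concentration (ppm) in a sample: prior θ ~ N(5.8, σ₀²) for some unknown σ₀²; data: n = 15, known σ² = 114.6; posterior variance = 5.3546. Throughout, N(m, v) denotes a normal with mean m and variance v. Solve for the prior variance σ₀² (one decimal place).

σ₀² = 17.9

Posterior precision equals prior precision plus data precision: 1/σ_n² = 1/σ₀² + n/σ².
So 1/σ₀² = 1/5.3546 − 15/114.6 = 0.186755 − 0.130890 = 0.055865.
Hence σ₀² = 1/0.055865 ≈ 17.9.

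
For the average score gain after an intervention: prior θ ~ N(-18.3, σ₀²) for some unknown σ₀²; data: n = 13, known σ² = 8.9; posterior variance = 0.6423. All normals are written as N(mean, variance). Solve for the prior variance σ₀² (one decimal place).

σ₀² = 10.4

For the Normal–Normal model with known σ², precisions add: τ_n = τ₀ + n/σ².
So 1/σ₀² = 1/0.6423 − 13/8.9 = 1.556905 − 1.460674 = 0.096231.
Hence σ₀² = 1/0.096231 ≈ 10.4.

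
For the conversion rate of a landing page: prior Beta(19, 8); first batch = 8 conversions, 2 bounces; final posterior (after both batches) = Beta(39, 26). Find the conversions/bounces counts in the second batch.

Because Beta–binomial updating is additive in the counts, the combined data contributed (α_post−α_prior, β_post−β_prior) successes and failures.
Total across both batches: 39−19=20 conversions, 26−8=18 bounces.
Subtract the first batch: 20−8=12 conversions and 18−2=16 bounces.

12 conversions and 16 bounces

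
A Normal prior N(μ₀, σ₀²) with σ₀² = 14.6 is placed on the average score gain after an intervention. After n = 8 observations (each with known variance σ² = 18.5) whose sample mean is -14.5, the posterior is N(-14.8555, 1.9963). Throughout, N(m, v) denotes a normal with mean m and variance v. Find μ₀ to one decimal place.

μ₀ = -17.1

The posterior mean is a precision-weighted average: μ_n = (τ₀μ₀ + τ_data·x̄)/(τ₀+τ_data), with τ₀=1/σ₀² and τ_data=n/σ².
Here τ₀ = 1/14.6 = 0.068493 and τ_data = 8/18.5 = 0.432432, so τ_n = 0.500925.
Rearranging for μ₀: μ₀ = (μ_n·τ_n − τ_data·x̄)/τ₀ = (-14.8555·0.500925 − 0.432432·-14.5) / 0.068493 = -1.171227/0.068493 ≈ -17.1.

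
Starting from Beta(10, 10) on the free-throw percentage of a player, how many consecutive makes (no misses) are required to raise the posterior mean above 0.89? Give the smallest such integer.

After k makes and 0 misses the posterior is Beta(10+k, 10), with mean (10+k)/(10+10+k).
Set (10+k)/(20+k) > 0.89 and solve: k > (0.89·20 − 10)/(1 − 0.89) = 70.909.
The smallest integer exceeding 70.909 is 71, and checking k=71: (81)/(91) = 0.8901 > 0.89.

k = 71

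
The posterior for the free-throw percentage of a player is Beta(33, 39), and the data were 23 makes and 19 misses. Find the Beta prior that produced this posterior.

Under Beta–binomial conjugacy the posterior parameters are (a+s, b+f).
Subtract the data counts: 33−23=10, 39−19=20.

Beta(10, 20)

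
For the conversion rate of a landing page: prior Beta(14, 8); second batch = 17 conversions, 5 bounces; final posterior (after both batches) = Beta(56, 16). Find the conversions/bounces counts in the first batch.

Sequential conjugate updates are equivalent to a single update on the pooled data, so total successes = posterior α − prior α and total failures = posterior β − prior β.
Total across both batches: 56−14=42 conversions, 16−8=8 bounces.
Subtract the second batch: 42−17=25 conversions and 8−5=3 bounces.

25 conversions and 3 bounces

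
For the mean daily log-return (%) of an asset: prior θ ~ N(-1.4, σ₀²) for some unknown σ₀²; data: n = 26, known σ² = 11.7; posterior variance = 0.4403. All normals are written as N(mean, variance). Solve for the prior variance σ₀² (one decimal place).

For the Normal–Normal model with known σ², precisions add: τ_n = τ₀ + n/σ².
So 1/σ₀² = 1/0.4403 − 26/11.7 = 2.271179 − 2.222222 = 0.048957.
Hence σ₀² = 1/0.048957 ≈ 20.4.

σ₀² = 20.4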